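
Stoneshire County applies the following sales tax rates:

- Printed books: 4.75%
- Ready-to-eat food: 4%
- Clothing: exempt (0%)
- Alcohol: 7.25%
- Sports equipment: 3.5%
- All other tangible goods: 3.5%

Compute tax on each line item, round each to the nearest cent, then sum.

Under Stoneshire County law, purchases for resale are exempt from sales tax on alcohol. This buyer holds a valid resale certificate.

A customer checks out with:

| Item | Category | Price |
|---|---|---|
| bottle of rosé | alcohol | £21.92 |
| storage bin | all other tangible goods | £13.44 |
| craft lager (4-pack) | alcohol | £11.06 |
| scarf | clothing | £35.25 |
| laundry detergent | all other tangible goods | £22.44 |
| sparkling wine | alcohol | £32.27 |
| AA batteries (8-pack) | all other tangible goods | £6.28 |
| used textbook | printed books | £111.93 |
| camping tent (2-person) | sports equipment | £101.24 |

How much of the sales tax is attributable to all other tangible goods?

£1.48

Storage bin £13.44: all other tangible goods → 3.5% → £0.47
Laundry detergent £22.44: all other tangible goods → 3.5% → £0.79
AA batteries (8-pack) £6.28: all other tangible goods → 3.5% → £0.22
Tax on all other tangible goods = £0.47 + £0.79 + £0.22 = £1.48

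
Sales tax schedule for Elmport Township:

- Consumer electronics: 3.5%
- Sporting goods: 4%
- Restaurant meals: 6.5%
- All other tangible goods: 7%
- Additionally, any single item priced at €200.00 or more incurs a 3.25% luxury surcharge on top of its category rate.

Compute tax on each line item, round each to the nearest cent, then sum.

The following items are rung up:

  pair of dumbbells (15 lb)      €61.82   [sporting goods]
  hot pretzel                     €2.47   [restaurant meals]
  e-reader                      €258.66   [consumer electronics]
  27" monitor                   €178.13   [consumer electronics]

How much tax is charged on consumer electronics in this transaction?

€23.69

E-reader €258.66: consumer electronics → 3.5% + 3.25% surcharge = 6.75% → €17.46
27" monitor €178.13: consumer electronics → 3.5% → €6.23
Tax on consumer electronics = €17.46 + €6.23 = €23.69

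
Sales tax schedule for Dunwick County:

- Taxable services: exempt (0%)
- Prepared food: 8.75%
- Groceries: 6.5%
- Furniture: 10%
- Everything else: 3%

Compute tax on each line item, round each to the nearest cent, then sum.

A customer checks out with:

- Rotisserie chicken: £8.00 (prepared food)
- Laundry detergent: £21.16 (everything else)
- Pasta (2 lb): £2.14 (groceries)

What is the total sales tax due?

£1.47

Rotisserie chicken £8.00: prepared food → 8.75% → £0.70
Laundry detergent £21.16: everything else → 3% → £0.63
Pasta (2 lb) £2.14: groceries → 6.5% → £0.14
Total tax = £0.70 + £0.63 + £0.14 = £1.47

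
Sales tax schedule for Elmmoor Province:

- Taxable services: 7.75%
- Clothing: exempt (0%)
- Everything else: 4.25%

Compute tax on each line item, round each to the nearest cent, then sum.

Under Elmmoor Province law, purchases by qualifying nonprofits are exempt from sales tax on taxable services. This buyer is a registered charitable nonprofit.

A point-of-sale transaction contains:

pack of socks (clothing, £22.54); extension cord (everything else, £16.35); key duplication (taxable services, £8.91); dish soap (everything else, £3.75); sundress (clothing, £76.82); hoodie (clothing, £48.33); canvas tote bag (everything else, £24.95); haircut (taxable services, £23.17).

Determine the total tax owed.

£1.91

Pack of socks £22.54: clothing → 0% → £0.00
Extension cord £16.35: everything else → 4.25% → £0.69
Key duplication £8.91: taxable services, buyer-exempt → 0% → £0.00
Dish soap £3.75: everything else → 4.25% → £0.16
Sundress £76.82: clothing → 0% → £0.00
Hoodie £48.33: clothing → 0% → £0.00
Canvas tote bag £24.95: everything else → 4.25% → £1.06
Haircut £23.17: taxable services, buyer-exempt → 0% → £0.00
Total tax = £0.69 + £0.16 + £1.06 = £1.91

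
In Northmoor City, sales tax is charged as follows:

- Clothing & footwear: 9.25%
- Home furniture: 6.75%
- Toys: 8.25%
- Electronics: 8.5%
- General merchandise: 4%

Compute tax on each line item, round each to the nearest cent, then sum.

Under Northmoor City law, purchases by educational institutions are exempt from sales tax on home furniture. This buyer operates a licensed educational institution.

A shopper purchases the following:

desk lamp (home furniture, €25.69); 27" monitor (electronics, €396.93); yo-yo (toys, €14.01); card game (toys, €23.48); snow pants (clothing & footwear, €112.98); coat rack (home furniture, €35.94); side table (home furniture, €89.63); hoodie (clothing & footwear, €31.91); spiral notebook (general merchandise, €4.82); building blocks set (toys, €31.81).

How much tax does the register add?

Desk lamp €25.69: home furniture, buyer-exempt → 0% → €0.00
27" monitor €396.93: electronics → 8.5% → €33.74
Yo-yo €14.01: toys → 8.25% → €1.16
Card game €23.48: toys → 8.25% → €1.94
Snow pants €112.98: clothing & footwear → 9.25% → €10.45
Coat rack €35.94: home furniture, buyer-exempt → 0% → €0.00
Side table €89.63: home furniture, buyer-exempt → 0% → €0.00
Hoodie €31.91: clothing & footwear → 9.25% → €2.95
Spiral notebook €4.82: general merchandise → 4% → €0.19
Building blocks set €31.81: toys → 8.25% → €2.62
Total tax = €33.74 + €1.16 + €1.94 + €10.45 + €2.95 + €0.19 + €2.62 = €53.05

€53.05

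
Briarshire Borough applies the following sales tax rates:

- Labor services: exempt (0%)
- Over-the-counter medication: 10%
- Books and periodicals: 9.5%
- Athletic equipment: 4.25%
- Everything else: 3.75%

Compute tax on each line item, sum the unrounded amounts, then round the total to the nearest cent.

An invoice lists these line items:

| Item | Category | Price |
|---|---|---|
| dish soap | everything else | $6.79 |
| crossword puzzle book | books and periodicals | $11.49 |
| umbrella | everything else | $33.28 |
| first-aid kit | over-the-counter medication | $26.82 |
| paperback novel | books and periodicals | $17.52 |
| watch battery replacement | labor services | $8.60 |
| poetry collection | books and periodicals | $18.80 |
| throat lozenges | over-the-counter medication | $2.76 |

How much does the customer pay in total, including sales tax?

$135.06

Dish soap $6.79: everything else → 3.75% → $0.254625
Crossword puzzle book $11.49: books and periodicals → 9.5% → $1.09155
Umbrella $33.28: everything else → 3.75% → $1.248
First-aid kit $26.82: over-the-counter medication → 10% → $2.682
Paperback novel $17.52: books and periodicals → 9.5% → $1.6644
Watch battery replacement $8.60: labor services → 0% → $0.00
Poetry collection $18.80: books and periodicals → 9.5% → $1.786
Throat lozenges $2.76: over-the-counter medication → 10% → $0.276
Subtotal = $126.06; unrounded tax = $9.002575 → $9.00; total due = $135.06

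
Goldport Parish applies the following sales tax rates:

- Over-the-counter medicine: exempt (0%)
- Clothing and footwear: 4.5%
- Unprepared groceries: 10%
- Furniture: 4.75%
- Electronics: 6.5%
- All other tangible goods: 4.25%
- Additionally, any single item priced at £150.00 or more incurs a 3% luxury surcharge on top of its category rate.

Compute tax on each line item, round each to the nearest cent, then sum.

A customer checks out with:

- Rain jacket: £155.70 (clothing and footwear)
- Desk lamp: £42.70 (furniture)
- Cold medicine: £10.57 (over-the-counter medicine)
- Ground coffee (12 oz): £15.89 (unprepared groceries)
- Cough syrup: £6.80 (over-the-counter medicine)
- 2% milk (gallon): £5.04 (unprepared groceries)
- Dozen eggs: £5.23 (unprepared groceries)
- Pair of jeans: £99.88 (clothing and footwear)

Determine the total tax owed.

£20.81

Rain jacket £155.70: clothing and footwear → 4.5% + 3% surcharge = 7.5% → £11.68
Desk lamp £42.70: furniture → 4.75% → £2.03
Cold medicine £10.57: over-the-counter medicine → 0% → £0.00
Ground coffee (12 oz) £15.89: unprepared groceries → 10% → £1.59
Cough syrup £6.80: over-the-counter medicine → 0% → £0.00
2% milk (gallon) £5.04: unprepared groceries → 10% → £0.50
Dozen eggs £5.23: unprepared groceries → 10% → £0.52
Pair of jeans £99.88: clothing and footwear → 4.5% → £4.49
Total tax = £11.68 + £2.03 + £1.59 + £0.50 + £0.52 + £4.49 = £20.81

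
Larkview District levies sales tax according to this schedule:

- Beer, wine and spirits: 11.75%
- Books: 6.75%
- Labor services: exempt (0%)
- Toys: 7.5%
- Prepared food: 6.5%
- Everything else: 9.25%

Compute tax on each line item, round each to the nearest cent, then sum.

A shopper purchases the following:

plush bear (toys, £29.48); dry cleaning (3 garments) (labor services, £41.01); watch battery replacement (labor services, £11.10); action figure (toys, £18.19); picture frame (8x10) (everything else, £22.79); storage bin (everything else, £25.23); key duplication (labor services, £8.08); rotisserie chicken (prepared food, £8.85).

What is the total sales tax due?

Plush bear £29.48: toys → 7.5% → £2.21
Dry cleaning (3 garments) £41.01: labor services → 0% → £0.00
Watch battery replacement £11.10: labor services → 0% → £0.00
Action figure £18.19: toys → 7.5% → £1.36
Picture frame (8x10) £22.79: everything else → 9.25% → £2.11
Storage bin £25.23: everything else → 9.25% → £2.33
Key duplication £8.08: labor services → 0% → £0.00
Rotisserie chicken £8.85: prepared food → 6.5% → £0.58
Total tax = £2.21 + £1.36 + £2.11 + £2.33 + £0.58 = £8.59

£8.59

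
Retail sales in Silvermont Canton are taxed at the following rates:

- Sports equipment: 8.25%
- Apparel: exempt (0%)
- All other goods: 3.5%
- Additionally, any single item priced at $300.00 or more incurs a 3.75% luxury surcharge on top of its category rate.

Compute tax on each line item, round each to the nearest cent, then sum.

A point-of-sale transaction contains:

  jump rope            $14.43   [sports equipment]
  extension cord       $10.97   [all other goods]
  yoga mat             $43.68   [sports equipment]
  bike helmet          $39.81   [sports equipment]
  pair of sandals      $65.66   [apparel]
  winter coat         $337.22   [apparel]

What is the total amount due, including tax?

$532.87

Jump rope $14.43: sports equipment → 8.25% → $1.19
Extension cord $10.97: all other goods → 3.5% → $0.38
Yoga mat $43.68: sports equipment → 8.25% → $3.60
Bike helmet $39.81: sports equipment → 8.25% → $3.28
Pair of sandals $65.66: apparel → 0% → $0.00
Winter coat $337.22: apparel → 0% + 3.75% surcharge = 3.75% → $12.65
Subtotal = $511.77; tax = $21.10; total due = $532.87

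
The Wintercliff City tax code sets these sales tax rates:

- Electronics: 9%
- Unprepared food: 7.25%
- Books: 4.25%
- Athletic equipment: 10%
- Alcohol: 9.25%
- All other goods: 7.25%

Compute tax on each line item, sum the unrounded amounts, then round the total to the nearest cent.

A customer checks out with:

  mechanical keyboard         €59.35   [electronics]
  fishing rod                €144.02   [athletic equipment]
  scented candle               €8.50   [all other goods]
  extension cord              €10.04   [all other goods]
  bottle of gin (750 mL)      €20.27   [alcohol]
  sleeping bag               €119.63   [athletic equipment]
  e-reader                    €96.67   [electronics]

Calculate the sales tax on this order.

€43.63

Mechanical keyboard €59.35: electronics → 9% → €5.3415
Fishing rod €144.02: athletic equipment → 10% → €14.402
Scented candle €8.50: all other goods → 7.25% → €0.61625
Extension cord €10.04: all other goods → 7.25% → €0.7279
Bottle of gin (750 mL) €20.27: alcohol → 9.25% → €1.874975
Sleeping bag €119.63: athletic equipment → 10% → €11.963
E-reader €96.67: electronics → 9% → €8.7003
Unrounded tax sum = €43.625925 → €43.63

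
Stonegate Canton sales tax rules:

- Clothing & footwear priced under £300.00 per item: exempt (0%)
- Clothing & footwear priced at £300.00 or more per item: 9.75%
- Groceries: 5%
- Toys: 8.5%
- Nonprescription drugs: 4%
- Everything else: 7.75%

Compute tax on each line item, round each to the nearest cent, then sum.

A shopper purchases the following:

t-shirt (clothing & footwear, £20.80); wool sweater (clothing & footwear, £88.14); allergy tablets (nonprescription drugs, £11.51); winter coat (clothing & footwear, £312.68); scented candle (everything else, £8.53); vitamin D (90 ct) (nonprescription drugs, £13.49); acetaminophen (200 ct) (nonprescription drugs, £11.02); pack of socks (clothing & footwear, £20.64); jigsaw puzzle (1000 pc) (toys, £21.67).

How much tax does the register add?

£34.43

T-shirt £20.80: clothing & footwear, under £300.00 → 0% → £0.00
Wool sweater £88.14: clothing & footwear, under £300.00 → 0% → £0.00
Allergy tablets £11.51: nonprescription drugs → 4% → £0.46
Winter coat £312.68: clothing & footwear, £300.00 or more → 9.75% → £30.49
Scented candle £8.53: everything else → 7.75% → £0.66
Vitamin D (90 ct) £13.49: nonprescription drugs → 4% → £0.54
Acetaminophen (200 ct) £11.02: nonprescription drugs → 4% → £0.44
Pack of socks £20.64: clothing & footwear, under £300.00 → 0% → £0.00
Jigsaw puzzle (1000 pc) £21.67: toys → 8.5% → £1.84
Total tax = £0.46 + £30.49 + £0.66 + £0.54 + £0.44 + £1.84 = £34.43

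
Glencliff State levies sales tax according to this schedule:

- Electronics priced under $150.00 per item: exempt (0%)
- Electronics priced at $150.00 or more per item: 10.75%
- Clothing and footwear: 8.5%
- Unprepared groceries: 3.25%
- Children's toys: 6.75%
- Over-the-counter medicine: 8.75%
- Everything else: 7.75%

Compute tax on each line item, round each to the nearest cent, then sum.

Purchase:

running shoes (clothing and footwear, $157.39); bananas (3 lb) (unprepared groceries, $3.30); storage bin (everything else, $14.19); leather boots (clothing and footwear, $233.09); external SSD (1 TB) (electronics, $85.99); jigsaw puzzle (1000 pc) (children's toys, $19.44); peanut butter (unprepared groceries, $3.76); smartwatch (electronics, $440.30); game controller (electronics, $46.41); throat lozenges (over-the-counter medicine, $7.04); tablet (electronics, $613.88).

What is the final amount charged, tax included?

Running shoes $157.39: clothing and footwear → 8.5% → $13.38
Bananas (3 lb) $3.30: unprepared groceries → 3.25% → $0.11
Storage bin $14.19: everything else → 7.75% → $1.10
Leather boots $233.09: clothing and footwear → 8.5% → $19.81
External SSD (1 TB) $85.99: electronics, under $150.00 → 0% → $0.00
Jigsaw puzzle (1000 pc) $19.44: children's toys → 6.75% → $1.31
Peanut butter $3.76: unprepared groceries → 3.25% → $0.12
Smartwatch $440.30: electronics, $150.00 or more → 10.75% → $47.33
Game controller $46.41: electronics, under $150.00 → 0% → $0.00
Throat lozenges $7.04: over-the-counter medicine → 8.75% → $0.62
Tablet $613.88: electronics, $150.00 or more → 10.75% → $65.99
Subtotal = $1624.79; tax = $149.77; total due = $1774.56

$1774.56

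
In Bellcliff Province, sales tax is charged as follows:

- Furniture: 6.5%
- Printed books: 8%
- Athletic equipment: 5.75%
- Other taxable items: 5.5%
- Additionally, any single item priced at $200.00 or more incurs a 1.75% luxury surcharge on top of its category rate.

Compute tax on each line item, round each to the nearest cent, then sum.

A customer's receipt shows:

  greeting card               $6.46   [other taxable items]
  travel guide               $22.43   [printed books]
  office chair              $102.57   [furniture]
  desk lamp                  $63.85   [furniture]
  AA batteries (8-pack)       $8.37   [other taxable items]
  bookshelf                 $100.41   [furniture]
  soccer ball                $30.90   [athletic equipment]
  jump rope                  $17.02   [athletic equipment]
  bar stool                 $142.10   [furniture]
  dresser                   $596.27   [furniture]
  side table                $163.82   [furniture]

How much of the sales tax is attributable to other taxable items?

Greeting card $6.46: other taxable items → 5.5% → $0.36
AA batteries (8-pack) $8.37: other taxable items → 5.5% → $0.46
Tax on other taxable items = $0.36 + $0.46 = $0.82

$0.82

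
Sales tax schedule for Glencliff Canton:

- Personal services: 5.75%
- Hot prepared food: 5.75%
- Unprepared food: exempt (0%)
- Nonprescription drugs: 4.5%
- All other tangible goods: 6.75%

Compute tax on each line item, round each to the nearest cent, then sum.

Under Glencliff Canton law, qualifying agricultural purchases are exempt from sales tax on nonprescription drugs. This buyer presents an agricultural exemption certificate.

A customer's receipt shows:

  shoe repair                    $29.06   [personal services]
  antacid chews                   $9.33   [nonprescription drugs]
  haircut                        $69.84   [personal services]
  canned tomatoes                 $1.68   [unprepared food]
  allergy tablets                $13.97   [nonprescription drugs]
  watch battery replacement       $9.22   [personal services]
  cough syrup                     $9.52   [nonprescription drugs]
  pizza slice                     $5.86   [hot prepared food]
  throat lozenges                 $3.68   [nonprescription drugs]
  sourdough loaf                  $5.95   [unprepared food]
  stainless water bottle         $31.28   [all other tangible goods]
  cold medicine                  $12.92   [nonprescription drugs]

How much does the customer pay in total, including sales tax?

$210.98

Shoe repair $29.06: personal services → 5.75% → $1.67
Antacid chews $9.33: nonprescription drugs, buyer-exempt → 0% → $0.00
Haircut $69.84: personal services → 5.75% → $4.02
Canned tomatoes $1.68: unprepared food → 0% → $0.00
Allergy tablets $13.97: nonprescription drugs, buyer-exempt → 0% → $0.00
Watch battery replacement $9.22: personal services → 5.75% → $0.53
Cough syrup $9.52: nonprescription drugs, buyer-exempt → 0% → $0.00
Pizza slice $5.86: hot prepared food → 5.75% → $0.34
Throat lozenges $3.68: nonprescription drugs, buyer-exempt → 0% → $0.00
Sourdough loaf $5.95: unprepared food → 0% → $0.00
Stainless water bottle $31.28: all other tangible goods → 6.75% → $2.11
Cold medicine $12.92: nonprescription drugs, buyer-exempt → 0% → $0.00
Subtotal = $202.31; tax = $8.67; total due = $210.98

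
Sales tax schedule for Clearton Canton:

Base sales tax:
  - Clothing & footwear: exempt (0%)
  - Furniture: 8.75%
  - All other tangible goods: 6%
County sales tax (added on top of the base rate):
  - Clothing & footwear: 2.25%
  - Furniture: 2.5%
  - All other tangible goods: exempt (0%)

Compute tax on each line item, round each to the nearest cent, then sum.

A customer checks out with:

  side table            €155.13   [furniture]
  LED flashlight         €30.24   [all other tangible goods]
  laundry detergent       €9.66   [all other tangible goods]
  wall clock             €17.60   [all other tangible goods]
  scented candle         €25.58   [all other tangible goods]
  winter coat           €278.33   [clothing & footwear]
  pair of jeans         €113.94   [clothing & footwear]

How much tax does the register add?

Side table €155.13: furniture → 8.75% + 2.5% county = 11.25% → €17.45
LED flashlight €30.24: all other tangible goods → 6% + 0% county = 6% → €1.81
Laundry detergent €9.66: all other tangible goods → 6% + 0% county = 6% → €0.58
Wall clock €17.60: all other tangible goods → 6% + 0% county = 6% → €1.06
Scented candle €25.58: all other tangible goods → 6% + 0% county = 6% → €1.53
Winter coat €278.33: clothing & footwear → 0% + 2.25% county = 2.25% → €6.26
Pair of jeans €113.94: clothing & footwear → 0% + 2.25% county = 2.25% → €2.56
Total tax = €17.45 + €1.81 + €0.58 + €1.06 + €1.53 + €6.26 + €2.56 = €31.25

€31.25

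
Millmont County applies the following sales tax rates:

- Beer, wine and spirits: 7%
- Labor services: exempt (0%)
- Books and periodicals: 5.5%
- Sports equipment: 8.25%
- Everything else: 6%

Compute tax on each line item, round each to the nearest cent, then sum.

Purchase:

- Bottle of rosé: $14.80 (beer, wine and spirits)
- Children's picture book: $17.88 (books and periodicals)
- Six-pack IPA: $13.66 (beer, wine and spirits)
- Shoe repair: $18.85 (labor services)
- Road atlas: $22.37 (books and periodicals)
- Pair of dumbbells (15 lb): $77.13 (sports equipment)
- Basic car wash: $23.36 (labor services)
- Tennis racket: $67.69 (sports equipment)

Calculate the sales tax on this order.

$16.15

Bottle of rosé $14.80: beer, wine and spirits → 7% → $1.04
Children's picture book $17.88: books and periodicals → 5.5% → $0.98
Six-pack IPA $13.66: beer, wine and spirits → 7% → $0.96
Shoe repair $18.85: labor services → 0% → $0.00
Road atlas $22.37: books and periodicals → 5.5% → $1.23
Pair of dumbbells (15 lb) $77.13: sports equipment → 8.25% → $6.36
Basic car wash $23.36: labor services → 0% → $0.00
Tennis racket $67.69: sports equipment → 8.25% → $5.58
Total tax = $1.04 + $0.98 + $0.96 + $1.23 + $6.36 + $5.58 = $16.15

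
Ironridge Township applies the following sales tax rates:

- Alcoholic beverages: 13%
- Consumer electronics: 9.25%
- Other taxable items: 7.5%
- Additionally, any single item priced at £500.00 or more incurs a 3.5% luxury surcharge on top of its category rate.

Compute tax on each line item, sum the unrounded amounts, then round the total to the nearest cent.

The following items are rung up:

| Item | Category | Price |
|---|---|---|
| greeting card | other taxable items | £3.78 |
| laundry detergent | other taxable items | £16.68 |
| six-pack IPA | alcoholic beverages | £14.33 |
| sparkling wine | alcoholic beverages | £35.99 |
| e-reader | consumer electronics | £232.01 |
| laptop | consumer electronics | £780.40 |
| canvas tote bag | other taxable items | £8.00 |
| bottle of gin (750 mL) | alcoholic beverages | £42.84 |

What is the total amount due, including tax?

£1269.24

Greeting card £3.78: other taxable items → 7.5% → £0.2835
Laundry detergent £16.68: other taxable items → 7.5% → £1.251
Six-pack IPA £14.33: alcoholic beverages → 13% → £1.8629
Sparkling wine £35.99: alcoholic beverages → 13% → £4.6787
E-reader £232.01: consumer electronics → 9.25% → £21.460925
Laptop £780.40: consumer electronics → 9.25% + 3.5% surcharge = 12.75% → £99.501
Canvas tote bag £8.00: other taxable items → 7.5% → £0.60
Bottle of gin (750 mL) £42.84: alcoholic beverages → 13% → £5.5692
Subtotal = £1134.03; unrounded tax = £135.207225 → £135.21; total due = £1269.24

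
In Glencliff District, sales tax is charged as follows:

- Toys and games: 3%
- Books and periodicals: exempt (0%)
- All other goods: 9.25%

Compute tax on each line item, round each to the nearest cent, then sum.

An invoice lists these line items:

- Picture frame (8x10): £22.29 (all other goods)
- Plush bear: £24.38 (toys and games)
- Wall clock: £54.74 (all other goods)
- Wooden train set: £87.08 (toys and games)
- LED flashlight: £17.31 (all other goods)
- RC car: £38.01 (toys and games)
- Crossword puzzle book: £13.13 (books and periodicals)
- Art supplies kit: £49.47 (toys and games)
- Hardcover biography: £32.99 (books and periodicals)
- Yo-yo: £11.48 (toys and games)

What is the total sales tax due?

Picture frame (8x10) £22.29: all other goods → 9.25% → £2.06
Plush bear £24.38: toys and games → 3% → £0.73
Wall clock £54.74: all other goods → 9.25% → £5.06
Wooden train set £87.08: toys and games → 3% → £2.61
LED flashlight £17.31: all other goods → 9.25% → £1.60
RC car £38.01: toys and games → 3% → £1.14
Crossword puzzle book £13.13: books and periodicals → 0% → £0.00
Art supplies kit £49.47: toys and games → 3% → £1.48
Hardcover biography £32.99: books and periodicals → 0% → £0.00
Yo-yo £11.48: toys and games → 3% → £0.34
Total tax = £2.06 + £0.73 + £5.06 + £2.61 + £1.60 + £1.14 + £1.48 + £0.34 = £15.02

£15.02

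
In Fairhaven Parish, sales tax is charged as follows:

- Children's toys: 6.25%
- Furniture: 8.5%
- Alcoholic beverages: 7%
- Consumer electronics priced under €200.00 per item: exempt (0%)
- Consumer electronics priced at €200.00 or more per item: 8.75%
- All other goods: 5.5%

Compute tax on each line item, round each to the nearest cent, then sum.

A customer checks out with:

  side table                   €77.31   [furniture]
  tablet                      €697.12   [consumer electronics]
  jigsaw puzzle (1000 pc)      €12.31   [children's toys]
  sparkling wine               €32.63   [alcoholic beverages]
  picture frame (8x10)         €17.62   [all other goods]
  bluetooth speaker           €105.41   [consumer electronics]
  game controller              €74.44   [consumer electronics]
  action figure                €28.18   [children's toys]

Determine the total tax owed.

€73.35

Side table €77.31: furniture → 8.5% → €6.57
Tablet €697.12: consumer electronics, €200.00 or more → 8.75% → €61.00
Jigsaw puzzle (1000 pc) €12.31: children's toys → 6.25% → €0.77
Sparkling wine €32.63: alcoholic beverages → 7% → €2.28
Picture frame (8x10) €17.62: all other goods → 5.5% → €0.97
Bluetooth speaker €105.41: consumer electronics, under €200.00 → 0% → €0.00
Game controller €74.44: consumer electronics, under €200.00 → 0% → €0.00
Action figure €28.18: children's toys → 6.25% → €1.76
Total tax = €6.57 + €61.00 + €0.77 + €2.28 + €0.97 + €1.76 = €73.35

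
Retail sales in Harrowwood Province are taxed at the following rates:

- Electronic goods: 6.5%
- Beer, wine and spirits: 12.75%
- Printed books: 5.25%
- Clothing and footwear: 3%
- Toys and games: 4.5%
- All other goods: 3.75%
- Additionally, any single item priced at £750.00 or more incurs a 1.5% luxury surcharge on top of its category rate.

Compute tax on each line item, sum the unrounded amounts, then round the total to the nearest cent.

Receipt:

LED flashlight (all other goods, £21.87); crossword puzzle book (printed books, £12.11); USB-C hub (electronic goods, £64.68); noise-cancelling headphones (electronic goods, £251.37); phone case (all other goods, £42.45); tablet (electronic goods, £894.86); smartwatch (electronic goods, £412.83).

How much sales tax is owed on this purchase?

£122.01

LED flashlight £21.87: all other goods → 3.75% → £0.820125
Crossword puzzle book £12.11: printed books → 5.25% → £0.635775
USB-C hub £64.68: electronic goods → 6.5% → £4.2042
Noise-cancelling headphones £251.37: electronic goods → 6.5% → £16.33905
Phone case £42.45: all other goods → 3.75% → £1.591875
Tablet £894.86: electronic goods → 6.5% + 1.5% surcharge = 8% → £71.5888
Smartwatch £412.83: electronic goods → 6.5% → £26.83395
Unrounded tax sum = £122.013775 → £122.01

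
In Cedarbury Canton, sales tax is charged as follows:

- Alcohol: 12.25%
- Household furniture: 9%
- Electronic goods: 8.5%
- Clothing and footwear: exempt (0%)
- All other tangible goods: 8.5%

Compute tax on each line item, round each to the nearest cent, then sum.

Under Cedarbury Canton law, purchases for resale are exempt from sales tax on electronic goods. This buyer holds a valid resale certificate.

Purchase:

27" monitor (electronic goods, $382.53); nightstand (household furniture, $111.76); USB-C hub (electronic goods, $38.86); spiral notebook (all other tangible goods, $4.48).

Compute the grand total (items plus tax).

27" monitor $382.53: electronic goods, buyer-exempt → 0% → $0.00
Nightstand $111.76: household furniture → 9% → $10.06
USB-C hub $38.86: electronic goods, buyer-exempt → 0% → $0.00
Spiral notebook $4.48: all other tangible goods → 8.5% → $0.38
Subtotal = $537.63; tax = $10.44; total due = $548.07

$548.07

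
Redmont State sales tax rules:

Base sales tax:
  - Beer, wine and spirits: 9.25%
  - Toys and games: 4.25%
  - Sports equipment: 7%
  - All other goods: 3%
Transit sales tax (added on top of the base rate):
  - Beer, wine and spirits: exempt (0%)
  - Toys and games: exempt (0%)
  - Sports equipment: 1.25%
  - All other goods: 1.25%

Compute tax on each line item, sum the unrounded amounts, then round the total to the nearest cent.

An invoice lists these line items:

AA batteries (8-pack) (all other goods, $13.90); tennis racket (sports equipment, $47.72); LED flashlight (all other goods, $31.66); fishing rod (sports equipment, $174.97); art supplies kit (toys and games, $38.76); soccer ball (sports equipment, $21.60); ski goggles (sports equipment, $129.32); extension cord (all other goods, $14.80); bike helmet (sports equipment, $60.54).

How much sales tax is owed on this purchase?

AA batteries (8-pack) $13.90: all other goods → 3% + 1.25% transit = 4.25% → $0.59075
Tennis racket $47.72: sports equipment → 7% + 1.25% transit = 8.25% → $3.9369
LED flashlight $31.66: all other goods → 3% + 1.25% transit = 4.25% → $1.34555
Fishing rod $174.97: sports equipment → 7% + 1.25% transit = 8.25% → $14.435025
Art supplies kit $38.76: toys and games → 4.25% + 0% transit = 4.25% → $1.6473
Soccer ball $21.60: sports equipment → 7% + 1.25% transit = 8.25% → $1.782
Ski goggles $129.32: sports equipment → 7% + 1.25% transit = 8.25% → $10.6689
Extension cord $14.80: all other goods → 3% + 1.25% transit = 4.25% → $0.629
Bike helmet $60.54: sports equipment → 7% + 1.25% transit = 8.25% → $4.99455
Unrounded tax sum = $40.029975 → $40.03

$40.03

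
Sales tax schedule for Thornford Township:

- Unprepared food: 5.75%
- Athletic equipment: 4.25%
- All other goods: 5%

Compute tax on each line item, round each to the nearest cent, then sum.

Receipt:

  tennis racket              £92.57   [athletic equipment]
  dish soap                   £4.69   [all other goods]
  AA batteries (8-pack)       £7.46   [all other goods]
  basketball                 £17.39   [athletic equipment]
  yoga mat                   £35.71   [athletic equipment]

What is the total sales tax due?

£6.79

Tennis racket £92.57: athletic equipment → 4.25% → £3.93
Dish soap £4.69: all other goods → 5% → £0.23
AA batteries (8-pack) £7.46: all other goods → 5% → £0.37
Basketball £17.39: athletic equipment → 4.25% → £0.74
Yoga mat £35.71: athletic equipment → 4.25% → £1.52
Total tax = £3.93 + £0.23 + £0.37 + £0.74 + £1.52 = £6.79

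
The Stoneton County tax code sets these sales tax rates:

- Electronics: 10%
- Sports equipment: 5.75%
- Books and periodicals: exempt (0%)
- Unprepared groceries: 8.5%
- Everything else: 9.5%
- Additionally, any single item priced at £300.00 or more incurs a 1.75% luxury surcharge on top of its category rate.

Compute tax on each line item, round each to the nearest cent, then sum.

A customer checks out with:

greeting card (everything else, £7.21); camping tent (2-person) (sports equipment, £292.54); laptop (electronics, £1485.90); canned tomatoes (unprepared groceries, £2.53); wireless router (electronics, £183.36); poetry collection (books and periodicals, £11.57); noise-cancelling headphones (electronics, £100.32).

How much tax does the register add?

Greeting card £7.21: everything else → 9.5% → £0.68
Camping tent (2-person) £292.54: sports equipment → 5.75% → £16.82
Laptop £1485.90: electronics → 10% + 1.75% surcharge = 11.75% → £174.59
Canned tomatoes £2.53: unprepared groceries → 8.5% → £0.22
Wireless router £183.36: electronics → 10% → £18.34
Poetry collection £11.57: books and periodicals → 0% → £0.00
Noise-cancelling headphones £100.32: electronics → 10% → £10.03
Total tax = £0.68 + £16.82 + £174.59 + £0.22 + £18.34 + £10.03 = £220.68

£220.68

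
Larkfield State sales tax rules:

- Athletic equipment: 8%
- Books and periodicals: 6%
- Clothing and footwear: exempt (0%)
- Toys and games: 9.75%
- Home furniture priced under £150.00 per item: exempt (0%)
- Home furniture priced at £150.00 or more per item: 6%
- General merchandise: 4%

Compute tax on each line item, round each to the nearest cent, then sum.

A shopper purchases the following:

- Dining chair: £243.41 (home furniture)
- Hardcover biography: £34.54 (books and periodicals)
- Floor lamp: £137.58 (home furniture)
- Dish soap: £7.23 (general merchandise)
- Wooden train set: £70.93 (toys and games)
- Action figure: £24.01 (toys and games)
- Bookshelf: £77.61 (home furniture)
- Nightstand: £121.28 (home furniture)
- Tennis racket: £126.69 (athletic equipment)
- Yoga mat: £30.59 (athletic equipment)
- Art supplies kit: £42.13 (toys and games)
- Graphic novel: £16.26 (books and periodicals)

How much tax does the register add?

£43.90

Dining chair £243.41: home furniture, £150.00 or more → 6% → £14.60
Hardcover biography £34.54: books and periodicals → 6% → £2.07
Floor lamp £137.58: home furniture, under £150.00 → 0% → £0.00
Dish soap £7.23: general merchandise → 4% → £0.29
Wooden train set £70.93: toys and games → 9.75% → £6.92
Action figure £24.01: toys and games → 9.75% → £2.34
Bookshelf £77.61: home furniture, under £150.00 → 0% → £0.00
Nightstand £121.28: home furniture, under £150.00 → 0% → £0.00
Tennis racket £126.69: athletic equipment → 8% → £10.14
Yoga mat £30.59: athletic equipment → 8% → £2.45
Art supplies kit £42.13: toys and games → 9.75% → £4.11
Graphic novel £16.26: books and periodicals → 6% → £0.98
Total tax = £14.60 + £2.07 + £0.29 + £6.92 + £2.34 + £10.14 + £2.45 + £4.11 + £0.98 = £43.90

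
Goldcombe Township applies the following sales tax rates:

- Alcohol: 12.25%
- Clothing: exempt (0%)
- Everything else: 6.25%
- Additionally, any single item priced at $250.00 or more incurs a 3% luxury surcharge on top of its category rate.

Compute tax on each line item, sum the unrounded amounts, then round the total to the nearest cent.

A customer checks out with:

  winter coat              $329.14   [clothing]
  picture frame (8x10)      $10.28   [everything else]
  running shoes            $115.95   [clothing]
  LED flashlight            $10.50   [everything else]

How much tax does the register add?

Winter coat $329.14: clothing → 0% + 3% surcharge = 3% → $9.8742
Picture frame (8x10) $10.28: everything else → 6.25% → $0.6425
Running shoes $115.95: clothing → 0% → $0.00
LED flashlight $10.50: everything else → 6.25% → $0.65625
Unrounded tax sum = $11.17295 → $11.17

$11.17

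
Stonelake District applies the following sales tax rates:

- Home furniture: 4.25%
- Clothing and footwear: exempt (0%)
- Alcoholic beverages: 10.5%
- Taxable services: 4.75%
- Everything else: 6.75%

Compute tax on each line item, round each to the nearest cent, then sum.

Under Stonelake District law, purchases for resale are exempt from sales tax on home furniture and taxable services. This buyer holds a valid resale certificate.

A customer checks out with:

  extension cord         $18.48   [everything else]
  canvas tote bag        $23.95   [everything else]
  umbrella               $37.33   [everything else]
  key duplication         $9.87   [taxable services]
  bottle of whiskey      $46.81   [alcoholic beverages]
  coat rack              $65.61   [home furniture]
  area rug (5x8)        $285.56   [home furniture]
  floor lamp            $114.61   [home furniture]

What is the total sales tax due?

$10.31

Extension cord $18.48: everything else → 6.75% → $1.25
Canvas tote bag $23.95: everything else → 6.75% → $1.62
Umbrella $37.33: everything else → 6.75% → $2.52
Key duplication $9.87: taxable services, buyer-exempt → 0% → $0.00
Bottle of whiskey $46.81: alcoholic beverages → 10.5% → $4.92
Coat rack $65.61: home furniture, buyer-exempt → 0% → $0.00
Area rug (5x8) $285.56: home furniture, buyer-exempt → 0% → $0.00
Floor lamp $114.61: home furniture, buyer-exempt → 0% → $0.00
Total tax = $1.25 + $1.62 + $2.52 + $4.92 = $10.31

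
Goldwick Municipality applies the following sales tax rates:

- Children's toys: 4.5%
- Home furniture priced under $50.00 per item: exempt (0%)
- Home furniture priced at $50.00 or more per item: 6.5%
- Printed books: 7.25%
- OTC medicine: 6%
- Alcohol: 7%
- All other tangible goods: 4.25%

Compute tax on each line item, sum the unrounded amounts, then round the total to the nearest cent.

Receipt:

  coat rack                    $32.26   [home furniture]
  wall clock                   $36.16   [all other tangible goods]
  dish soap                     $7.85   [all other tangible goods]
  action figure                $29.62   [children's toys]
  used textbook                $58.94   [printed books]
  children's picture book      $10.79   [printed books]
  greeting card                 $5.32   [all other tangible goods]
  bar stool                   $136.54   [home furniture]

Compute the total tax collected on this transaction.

Coat rack $32.26: home furniture, under $50.00 → 0% → $0.00
Wall clock $36.16: all other tangible goods → 4.25% → $1.5368
Dish soap $7.85: all other tangible goods → 4.25% → $0.333625
Action figure $29.62: children's toys → 4.5% → $1.3329
Used textbook $58.94: printed books → 7.25% → $4.27315
Children's picture book $10.79: printed books → 7.25% → $0.782275
Greeting card $5.32: all other tangible goods → 4.25% → $0.2261
Bar stool $136.54: home furniture, $50.00 or more → 6.5% → $8.8751
Unrounded tax sum = $17.35995 → $17.36

$17.36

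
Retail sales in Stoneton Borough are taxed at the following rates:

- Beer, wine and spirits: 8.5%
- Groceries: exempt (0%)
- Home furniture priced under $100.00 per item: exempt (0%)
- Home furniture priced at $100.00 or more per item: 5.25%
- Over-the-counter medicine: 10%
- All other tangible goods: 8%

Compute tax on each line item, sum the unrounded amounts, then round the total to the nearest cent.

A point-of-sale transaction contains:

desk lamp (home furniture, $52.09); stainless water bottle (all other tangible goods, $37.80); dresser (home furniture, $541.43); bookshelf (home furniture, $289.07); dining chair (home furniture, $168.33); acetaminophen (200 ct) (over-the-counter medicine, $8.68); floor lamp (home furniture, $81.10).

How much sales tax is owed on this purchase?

$56.33

Desk lamp $52.09: home furniture, under $100.00 → 0% → $0.00
Stainless water bottle $37.80: all other tangible goods → 8% → $3.024
Dresser $541.43: home furniture, $100.00 or more → 5.25% → $28.425075
Bookshelf $289.07: home furniture, $100.00 or more → 5.25% → $15.176175
Dining chair $168.33: home furniture, $100.00 or more → 5.25% → $8.837325
Acetaminophen (200 ct) $8.68: over-the-counter medicine → 10% → $0.868
Floor lamp $81.10: home furniture, under $100.00 → 0% → $0.00
Unrounded tax sum = $56.330575 → $56.33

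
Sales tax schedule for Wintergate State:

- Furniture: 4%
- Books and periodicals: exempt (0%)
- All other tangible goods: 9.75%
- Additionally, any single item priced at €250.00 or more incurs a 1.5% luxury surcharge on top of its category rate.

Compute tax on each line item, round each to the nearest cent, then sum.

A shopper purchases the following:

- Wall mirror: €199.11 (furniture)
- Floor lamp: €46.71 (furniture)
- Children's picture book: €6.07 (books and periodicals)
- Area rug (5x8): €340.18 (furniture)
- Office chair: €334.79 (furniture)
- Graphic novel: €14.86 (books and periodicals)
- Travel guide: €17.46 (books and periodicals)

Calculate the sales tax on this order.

Wall mirror €199.11: furniture → 4% → €7.96
Floor lamp €46.71: furniture → 4% → €1.87
Children's picture book €6.07: books and periodicals → 0% → €0.00
Area rug (5x8) €340.18: furniture → 4% + 1.5% surcharge = 5.5% → €18.71
Office chair €334.79: furniture → 4% + 1.5% surcharge = 5.5% → €18.41
Graphic novel €14.86: books and periodicals → 0% → €0.00
Travel guide €17.46: books and periodicals → 0% → €0.00
Total tax = €7.96 + €1.87 + €18.71 + €18.41 = €46.95

€46.95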